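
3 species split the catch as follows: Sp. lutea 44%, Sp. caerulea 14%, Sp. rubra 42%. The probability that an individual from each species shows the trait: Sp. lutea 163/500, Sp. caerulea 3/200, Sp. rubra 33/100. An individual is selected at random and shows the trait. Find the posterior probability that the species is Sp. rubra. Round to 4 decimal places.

By Bayes' rule, posterior ∝ prior × likelihood:
  Sp. lutea: 0.44 × 0.326 = 0.14344
  Sp. caerulea: 0.14 × 0.015 = 0.0021
  Sp. rubra: 0.42 × 0.33 = 0.1386
Normalizing constant = 0.28414.
P(Sp. rubra | evidence) = 0.1386 / 0.28414 ≈ 0.4878.

0.4878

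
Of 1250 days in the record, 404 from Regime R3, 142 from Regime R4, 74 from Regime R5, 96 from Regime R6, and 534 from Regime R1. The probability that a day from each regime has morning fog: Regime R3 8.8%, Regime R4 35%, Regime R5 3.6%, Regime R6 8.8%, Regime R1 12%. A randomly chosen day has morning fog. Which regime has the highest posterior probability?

Unnormalized posteriors (prior × likelihood):
  Regime R3: 0.3232 × 0.088 = 0.0284416
  Regime R4: 0.1136 × 0.35 = 0.03976
  Regime R5: 0.0592 × 0.036 = 0.0021312
  Regime R6: 0.0768 × 0.088 = 0.0067584
  Regime R1: 0.4272 × 0.12 = 0.051264
Normalizing constant = 0.1283552.
Largest term belongs to Regime R1, so Regime R1 is most probable.

Regime R1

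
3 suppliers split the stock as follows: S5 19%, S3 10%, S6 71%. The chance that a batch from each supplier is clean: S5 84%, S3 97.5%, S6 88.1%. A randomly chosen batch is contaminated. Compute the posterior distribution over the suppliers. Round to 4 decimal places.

Taking complements, P(contaminated | each) = S5 0.16, S3 0.025, S6 0.119.
Unnormalized posteriors (prior × likelihood):
  S5: 0.19 × 0.16 = 0.0304
  S3: 0.1 × 0.025 = 0.0025
  S6: 0.71 × 0.119 = 0.08449
Total = 0.11739.
P(S5 | contaminated) = 0.0304/0.11739 ≈ 0.2590
P(S3 | contaminated) = 0.0025/0.11739 ≈ 0.0213
P(S6 | contaminated) = 0.08449/0.11739 ≈ 0.7197

S5 0.2590, S3 0.0213, S6 0.7197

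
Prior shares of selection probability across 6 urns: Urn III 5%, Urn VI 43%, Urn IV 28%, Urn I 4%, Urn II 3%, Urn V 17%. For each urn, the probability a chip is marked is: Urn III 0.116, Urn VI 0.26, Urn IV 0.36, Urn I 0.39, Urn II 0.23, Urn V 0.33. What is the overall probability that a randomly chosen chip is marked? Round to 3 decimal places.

0.297

Unnormalized posteriors (prior × likelihood):
  Urn III: 0.05 × 0.116 = 0.0058
  Urn VI: 0.43 × 0.26 = 0.1118
  Urn IV: 0.28 × 0.36 = 0.1008
  Urn I: 0.04 × 0.39 = 0.0156
  Urn II: 0.03 × 0.23 = 0.0069
  Urn V: 0.17 × 0.33 = 0.0561
P(marked) = 0.0058 + 0.1118 + 0.1008 + 0.0156 + 0.0069 + 0.0561 = 0.297 → 0.297.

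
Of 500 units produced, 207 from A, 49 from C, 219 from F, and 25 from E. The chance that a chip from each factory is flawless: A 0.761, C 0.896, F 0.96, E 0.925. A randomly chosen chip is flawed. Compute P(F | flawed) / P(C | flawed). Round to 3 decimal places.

1.719

Taking complements, P(flawed | each) = A 0.239, C 0.104, F 0.04, E 0.075.
Prior × likelihood for each hypothesis:
  A: 0.414 × 0.239 = 0.098946
  C: 0.098 × 0.104 = 0.010192
  F: 0.438 × 0.04 = 0.01752
  E: 0.05 × 0.075 = 0.00375
Total = 0.130408.
The ratio is 0.01752 / 0.010192 (the normalizer cancels) = 1.719.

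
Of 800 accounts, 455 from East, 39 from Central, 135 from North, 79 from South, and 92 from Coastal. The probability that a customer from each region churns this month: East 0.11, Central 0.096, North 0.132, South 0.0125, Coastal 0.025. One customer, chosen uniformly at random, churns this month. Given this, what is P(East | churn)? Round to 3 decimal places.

0.668

Prior × likelihood for each hypothesis:
  East: 0.56875 × 0.11 = 0.0625625
  Central: 0.04875 × 0.096 = 0.00468
  North: 0.16875 × 0.132 = 0.022275
  South: 0.09875 × 0.0125 = 0.001234375
  Coastal: 0.115 × 0.025 = 0.002875
Sum = 0.093626875.
P(East | evidence) = 0.0625625 / 0.093626875 ≈ 0.668.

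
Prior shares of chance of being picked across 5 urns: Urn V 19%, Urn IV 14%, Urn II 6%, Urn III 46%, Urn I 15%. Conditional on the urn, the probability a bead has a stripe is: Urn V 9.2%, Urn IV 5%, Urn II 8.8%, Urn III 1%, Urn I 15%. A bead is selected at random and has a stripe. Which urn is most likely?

Unnormalized posteriors (prior × likelihood):
  Urn V: 0.19 × 0.092 = 0.01748
  Urn IV: 0.14 × 0.05 = 0.007
  Urn II: 0.06 × 0.088 = 0.00528
  Urn III: 0.46 × 0.01 = 0.0046
  Urn I: 0.15 × 0.15 = 0.0225
Total = 0.05686.
Largest term belongs to Urn I, so Urn I is most probable.

Urn I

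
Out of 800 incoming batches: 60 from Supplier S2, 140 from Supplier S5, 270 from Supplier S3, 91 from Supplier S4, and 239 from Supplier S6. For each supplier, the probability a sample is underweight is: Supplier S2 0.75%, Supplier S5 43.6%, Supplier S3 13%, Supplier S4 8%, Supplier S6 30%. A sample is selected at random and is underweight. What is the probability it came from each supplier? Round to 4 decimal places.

Supplier S2 0.0026, Supplier S5 0.3477, Supplier S3 0.1999, Supplier S4 0.0415, Supplier S6 0.4084

Compute prior × likelihood for every hypothesis:
  Supplier S2: 0.075 × 0.0075 = 0.0005625
  Supplier S5: 0.175 × 0.436 = 0.0763
  Supplier S3: 0.3375 × 0.13 = 0.043875
  Supplier S4: 0.11375 × 0.08 = 0.0091
  Supplier S6: 0.29875 × 0.3 = 0.089625
Sum = 0.2194625.
P(Supplier S2 | underweight) = 0.0005625/0.2194625 ≈ 0.0026
P(Supplier S5 | underweight) = 0.0763/0.2194625 ≈ 0.3477
P(Supplier S3 | underweight) = 0.043875/0.2194625 ≈ 0.1999
P(Supplier S4 | underweight) = 0.0091/0.2194625 ≈ 0.0415
P(Supplier S6 | underweight) = 0.089625/0.2194625 ≈ 0.4084
(Check: 0.0026+0.3477+0.1999+0.0415+0.4084 = 1.0001.)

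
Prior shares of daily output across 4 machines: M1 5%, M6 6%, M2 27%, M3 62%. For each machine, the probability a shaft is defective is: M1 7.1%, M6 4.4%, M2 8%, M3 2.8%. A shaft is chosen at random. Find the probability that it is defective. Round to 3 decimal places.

By Bayes' rule, posterior ∝ prior × likelihood:
  M1: 0.05 × 0.071 = 0.00355
  M6: 0.06 × 0.044 = 0.00264
  M2: 0.27 × 0.08 = 0.0216
  M3: 0.62 × 0.028 = 0.01736
P(defective) = 0.00355 + 0.00264 + 0.0216 + 0.01736 = 0.04515 → 0.045.

0.045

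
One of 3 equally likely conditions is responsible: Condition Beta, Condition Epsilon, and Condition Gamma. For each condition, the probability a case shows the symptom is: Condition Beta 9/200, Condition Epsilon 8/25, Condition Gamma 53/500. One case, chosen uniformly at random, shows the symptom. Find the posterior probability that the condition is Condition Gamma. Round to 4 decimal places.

With a uniform prior (1/3 each), posterior ∝ likelihood:
  Condition Beta: 0.045
  Condition Epsilon: 0.32
  Condition Gamma: 0.106
Sum = 0.471.
P(Condition Gamma | evidence) = 0.106 / 0.471 ≈ 0.2251.

0.2251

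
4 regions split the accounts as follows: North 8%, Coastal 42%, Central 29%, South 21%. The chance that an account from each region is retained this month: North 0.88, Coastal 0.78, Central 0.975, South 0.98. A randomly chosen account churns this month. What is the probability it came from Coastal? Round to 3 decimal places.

0.814

Taking complements, P(churn | each) = North 0.12, Coastal 0.22, Central 0.025, South 0.02.
By Bayes' rule, posterior ∝ prior × likelihood:
  North: 0.08 × 0.12 = 0.0096
  Coastal: 0.42 × 0.22 = 0.0924
  Central: 0.29 × 0.025 = 0.00725
  South: 0.21 × 0.02 = 0.0042
Normalizing constant = 0.11345.
P(Coastal | evidence) = 0.0924 / 0.11345 ≈ 0.814.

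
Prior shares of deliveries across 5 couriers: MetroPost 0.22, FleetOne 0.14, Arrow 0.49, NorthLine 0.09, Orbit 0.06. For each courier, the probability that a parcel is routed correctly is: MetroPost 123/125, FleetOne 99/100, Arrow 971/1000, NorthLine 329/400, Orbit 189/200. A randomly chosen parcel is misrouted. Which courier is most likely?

NorthLine

Taking complements, P(misrouted | each) = MetroPost 0.016, FleetOne 0.01, Arrow 0.029, NorthLine 0.1775, Orbit 0.055.
By Bayes' rule, posterior ∝ prior × likelihood:
  MetroPost: 0.22 × 0.016 = 0.00352
  FleetOne: 0.14 × 0.01 = 0.0014
  Arrow: 0.49 × 0.029 = 0.01421
  NorthLine: 0.09 × 0.1775 = 0.015975
  Orbit: 0.06 × 0.055 = 0.0033
Total = 0.038405.
Largest term belongs to NorthLine, so NorthLine is most probable.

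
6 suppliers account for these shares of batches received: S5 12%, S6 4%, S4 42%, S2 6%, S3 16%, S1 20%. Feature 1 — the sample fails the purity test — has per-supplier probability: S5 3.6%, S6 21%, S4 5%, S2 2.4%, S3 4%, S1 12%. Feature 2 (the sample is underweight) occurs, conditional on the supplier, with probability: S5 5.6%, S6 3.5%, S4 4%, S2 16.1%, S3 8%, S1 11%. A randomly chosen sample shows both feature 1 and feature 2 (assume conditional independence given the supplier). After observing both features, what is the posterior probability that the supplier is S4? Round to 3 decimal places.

0.176

Unnormalized posteriors (prior × likelihood):
  S5: 0.12 × 0.036 × 0.056 = 0.00024192
  S6: 0.04 × 0.21 × 0.035 = 0.000294
  S4: 0.42 × 0.05 × 0.04 = 0.00084
  S2: 0.06 × 0.024 × 0.161 = 0.00023184
  S3: 0.16 × 0.04 × 0.08 = 0.000512
  S1: 0.2 × 0.12 × 0.11 = 0.00264
Normalizing constant = 0.00475976.
P(S4 | evidence) = 0.00084 / 0.00475976 ≈ 0.176.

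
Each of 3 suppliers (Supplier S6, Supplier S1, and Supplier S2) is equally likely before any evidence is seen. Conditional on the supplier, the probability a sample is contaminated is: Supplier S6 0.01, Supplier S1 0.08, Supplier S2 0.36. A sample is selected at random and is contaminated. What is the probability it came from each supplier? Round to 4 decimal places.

Since the prior is uniform, the posterior is proportional to the likelihood:
  Supplier S6: 0.01
  Supplier S1: 0.08
  Supplier S2: 0.36
Normalizing constant = 0.45.
P(Supplier S6 | contaminated) = 0.01/0.45 ≈ 0.0222
P(Supplier S1 | contaminated) = 0.08/0.45 ≈ 0.1778
P(Supplier S2 | contaminated) = 0.36/0.45 ≈ 0.8000

Supplier S6 0.0222, Supplier S1 0.1778, Supplier S2 0.8000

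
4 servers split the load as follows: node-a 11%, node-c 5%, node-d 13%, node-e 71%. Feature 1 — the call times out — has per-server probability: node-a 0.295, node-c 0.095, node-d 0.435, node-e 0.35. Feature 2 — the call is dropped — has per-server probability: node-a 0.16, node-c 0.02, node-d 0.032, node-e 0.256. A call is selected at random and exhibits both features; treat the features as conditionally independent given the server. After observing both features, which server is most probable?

node-e

Unnormalized posteriors (prior × likelihood):
  node-a: 0.11 × 0.295 × 0.16 = 0.005192
  node-c: 0.05 × 0.095 × 0.02 = 0.000095
  node-d: 0.13 × 0.435 × 0.032 = 0.0018096
  node-e: 0.71 × 0.35 × 0.256 = 0.063616
Total = 0.0707126.
Largest term belongs to node-e, so node-e is most probable.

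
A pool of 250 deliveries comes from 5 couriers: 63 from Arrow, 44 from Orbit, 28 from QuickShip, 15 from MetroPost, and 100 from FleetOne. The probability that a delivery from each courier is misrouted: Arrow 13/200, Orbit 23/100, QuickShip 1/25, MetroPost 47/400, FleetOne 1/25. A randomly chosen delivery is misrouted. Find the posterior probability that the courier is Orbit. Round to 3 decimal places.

0.480

Unnormalized posteriors (prior × likelihood):
  Arrow: 0.252 × 0.065 = 0.01638
  Orbit: 0.176 × 0.23 = 0.04048
  QuickShip: 0.112 × 0.04 = 0.00448
  MetroPost: 0.06 × 0.1175 = 0.00705
  FleetOne: 0.4 × 0.04 = 0.016
Total = 0.08439.
P(Orbit | evidence) = 0.04048 / 0.08439 ≈ 0.480.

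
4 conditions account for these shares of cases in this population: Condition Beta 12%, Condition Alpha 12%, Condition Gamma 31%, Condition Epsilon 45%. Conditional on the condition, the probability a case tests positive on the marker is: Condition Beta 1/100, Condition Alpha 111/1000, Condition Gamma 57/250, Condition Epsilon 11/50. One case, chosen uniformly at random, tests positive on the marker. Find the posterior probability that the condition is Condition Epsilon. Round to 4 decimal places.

Prior × likelihood for each hypothesis:
  Condition Beta: 0.12 × 0.01 = 0.0012
  Condition Alpha: 0.12 × 0.111 = 0.01332
  Condition Gamma: 0.31 × 0.228 = 0.07068
  Condition Epsilon: 0.45 × 0.22 = 0.099
Normalizing constant = 0.1842.
P(Condition Epsilon | evidence) = 0.099 / 0.1842 ≈ 0.5375.

0.5375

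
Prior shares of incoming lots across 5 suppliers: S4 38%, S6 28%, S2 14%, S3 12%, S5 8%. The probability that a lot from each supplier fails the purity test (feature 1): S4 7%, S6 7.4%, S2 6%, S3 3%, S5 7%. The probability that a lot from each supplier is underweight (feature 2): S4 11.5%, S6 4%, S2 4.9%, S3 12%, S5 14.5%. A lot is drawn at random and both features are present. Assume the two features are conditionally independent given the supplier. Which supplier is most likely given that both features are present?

S4

Unnormalized posteriors (prior × likelihood):
  S4: 0.38 × 0.07 × 0.115 = 0.003059
  S6: 0.28 × 0.074 × 0.04 = 0.0008288
  S2: 0.14 × 0.06 × 0.049 = 0.0004116
  S3: 0.12 × 0.03 × 0.12 = 0.000432
  S5: 0.08 × 0.07 × 0.145 = 0.000812
Total = 0.0055434.
Largest term belongs to S4, so S4 is most probable.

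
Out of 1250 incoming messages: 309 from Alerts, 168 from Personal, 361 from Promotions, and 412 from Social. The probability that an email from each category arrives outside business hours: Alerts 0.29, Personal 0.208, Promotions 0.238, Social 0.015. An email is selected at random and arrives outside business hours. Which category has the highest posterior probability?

Alerts

Unnormalized posteriors (prior × likelihood):
  Alerts: 0.2472 × 0.29 = 0.071688
  Personal: 0.1344 × 0.208 = 0.0279552
  Promotions: 0.2888 × 0.238 = 0.0687344
  Social: 0.3296 × 0.015 = 0.004944
Sum = 0.1733216.
Largest term belongs to Alerts, so Alerts is most probable.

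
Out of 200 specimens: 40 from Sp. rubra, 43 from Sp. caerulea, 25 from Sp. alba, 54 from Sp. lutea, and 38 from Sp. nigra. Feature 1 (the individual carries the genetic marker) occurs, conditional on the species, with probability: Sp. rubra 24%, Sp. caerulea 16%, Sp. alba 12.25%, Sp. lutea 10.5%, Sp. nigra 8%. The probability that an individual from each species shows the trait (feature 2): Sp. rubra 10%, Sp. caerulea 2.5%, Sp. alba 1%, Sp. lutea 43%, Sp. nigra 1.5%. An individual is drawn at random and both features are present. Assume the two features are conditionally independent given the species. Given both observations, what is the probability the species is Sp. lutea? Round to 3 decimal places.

By Bayes' rule, posterior ∝ prior × likelihood:
  Sp. rubra: 0.2 × 0.24 × 0.1 = 0.0048
  Sp. caerulea: 0.215 × 0.16 × 0.025 = 0.00086
  Sp. alba: 0.125 × 0.1225 × 0.01 = 0.000153125
  Sp. lutea: 0.27 × 0.105 × 0.43 = 0.0121905
  Sp. nigra: 0.19 × 0.08 × 0.015 = 0.000228
Normalizing constant = 0.018231625.
P(Sp. lutea | evidence) = 0.0121905 / 0.018231625 ≈ 0.669.

0.669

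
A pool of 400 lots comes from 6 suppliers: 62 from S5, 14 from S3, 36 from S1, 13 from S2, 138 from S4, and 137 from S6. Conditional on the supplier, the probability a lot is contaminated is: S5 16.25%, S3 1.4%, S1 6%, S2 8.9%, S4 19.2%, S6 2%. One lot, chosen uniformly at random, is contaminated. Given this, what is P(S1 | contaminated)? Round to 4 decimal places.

Compute prior × likelihood for every hypothesis:
  S5: 0.155 × 0.1625 = 0.0251875
  S3: 0.035 × 0.014 = 0.00049
  S1: 0.09 × 0.06 = 0.0054
  S2: 0.0325 × 0.089 = 0.0028925
  S4: 0.345 × 0.192 = 0.06624
  S6: 0.3425 × 0.02 = 0.00685
Normalizing constant = 0.10706.
P(S1 | evidence) = 0.0054 / 0.10706 ≈ 0.0504.

0.0504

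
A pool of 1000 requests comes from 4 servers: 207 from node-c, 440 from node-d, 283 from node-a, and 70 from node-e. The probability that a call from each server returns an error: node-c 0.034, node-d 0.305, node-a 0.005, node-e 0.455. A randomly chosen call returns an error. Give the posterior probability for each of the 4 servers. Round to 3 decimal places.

node-c 0.040, node-d 0.769, node-a 0.008, node-e 0.183

Prior × likelihood for each hypothesis:
  node-c: 0.207 × 0.034 = 0.007038
  node-d: 0.44 × 0.305 = 0.1342
  node-a: 0.283 × 0.005 = 0.001415
  node-e: 0.07 × 0.455 = 0.03185
Sum = 0.174503.
P(node-c | error) = 0.007038/0.174503 ≈ 0.040
P(node-d | error) = 0.1342/0.174503 ≈ 0.769
P(node-a | error) = 0.001415/0.174503 ≈ 0.008
P(node-e | error) = 0.03185/0.174503 ≈ 0.183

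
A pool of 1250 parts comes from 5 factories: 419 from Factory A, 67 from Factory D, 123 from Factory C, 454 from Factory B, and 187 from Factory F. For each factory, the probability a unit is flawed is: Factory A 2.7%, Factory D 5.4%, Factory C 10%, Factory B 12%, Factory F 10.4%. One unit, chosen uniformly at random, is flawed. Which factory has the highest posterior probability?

Factory B

Compute prior × likelihood for every hypothesis:
  Factory A: 0.3352 × 0.027 = 0.0090504
  Factory D: 0.0536 × 0.054 = 0.0028944
  Factory C: 0.0984 × 0.1 = 0.00984
  Factory B: 0.3632 × 0.12 = 0.043584
  Factory F: 0.1496 × 0.104 = 0.0155584
Sum = 0.0809272.
Largest term belongs to Factory B, so Factory B is most probable.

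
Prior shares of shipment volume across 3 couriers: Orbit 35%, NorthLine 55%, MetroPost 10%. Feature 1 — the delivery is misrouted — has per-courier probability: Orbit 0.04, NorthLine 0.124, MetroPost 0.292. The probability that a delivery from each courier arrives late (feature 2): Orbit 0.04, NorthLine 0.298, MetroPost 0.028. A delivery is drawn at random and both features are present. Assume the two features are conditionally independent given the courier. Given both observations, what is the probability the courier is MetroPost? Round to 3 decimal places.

Unnormalized posteriors (prior × likelihood):
  Orbit: 0.35 × 0.04 × 0.04 = 0.00056
  NorthLine: 0.55 × 0.124 × 0.298 = 0.0203236
  MetroPost: 0.1 × 0.292 × 0.028 = 0.0008176
Sum = 0.0217012.
P(MetroPost | evidence) = 0.0008176 / 0.0217012 ≈ 0.038.

0.038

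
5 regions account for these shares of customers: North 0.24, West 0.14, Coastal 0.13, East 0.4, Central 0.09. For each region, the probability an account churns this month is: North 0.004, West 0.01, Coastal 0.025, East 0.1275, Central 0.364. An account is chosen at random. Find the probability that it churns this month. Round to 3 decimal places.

0.089

Compute prior × likelihood for every hypothesis:
  North: 0.24 × 0.004 = 0.00096
  West: 0.14 × 0.01 = 0.0014
  Coastal: 0.13 × 0.025 = 0.00325
  East: 0.4 × 0.1275 = 0.051
  Central: 0.09 × 0.364 = 0.03276
P(churn) = 0.00096 + 0.0014 + 0.00325 + 0.051 + 0.03276 = 0.08937 → 0.089.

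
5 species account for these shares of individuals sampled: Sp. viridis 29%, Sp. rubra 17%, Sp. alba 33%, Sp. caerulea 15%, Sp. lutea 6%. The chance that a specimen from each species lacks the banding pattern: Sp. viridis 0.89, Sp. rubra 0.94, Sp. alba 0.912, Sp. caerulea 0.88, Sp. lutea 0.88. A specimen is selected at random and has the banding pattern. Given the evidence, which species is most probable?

Taking complements, P(banded | each) = Sp. viridis 0.11, Sp. rubra 0.06, Sp. alba 0.088, Sp. caerulea 0.12, Sp. lutea 0.12.
Unnormalized posteriors (prior × likelihood):
  Sp. viridis: 0.29 × 0.11 = 0.0319
  Sp. rubra: 0.17 × 0.06 = 0.0102
  Sp. alba: 0.33 × 0.088 = 0.02904
  Sp. caerulea: 0.15 × 0.12 = 0.018
  Sp. lutea: 0.06 × 0.12 = 0.0072
Normalizing constant = 0.09634.
Largest term belongs to Sp. viridis, so Sp. viridis is most probable.

Sp. viridis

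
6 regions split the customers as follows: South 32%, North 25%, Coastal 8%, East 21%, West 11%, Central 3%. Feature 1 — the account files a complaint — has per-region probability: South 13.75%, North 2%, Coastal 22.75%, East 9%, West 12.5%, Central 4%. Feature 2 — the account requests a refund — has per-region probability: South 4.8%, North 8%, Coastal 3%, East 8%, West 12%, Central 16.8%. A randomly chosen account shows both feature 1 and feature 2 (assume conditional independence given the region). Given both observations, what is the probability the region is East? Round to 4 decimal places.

By Bayes' rule, posterior ∝ prior × likelihood:
  South: 0.32 × 0.1375 × 0.048 = 0.002112
  North: 0.25 × 0.02 × 0.08 = 0.0004
  Coastal: 0.08 × 0.2275 × 0.03 = 0.000546
  East: 0.21 × 0.09 × 0.08 = 0.001512
  West: 0.11 × 0.125 × 0.12 = 0.00165
  Central: 0.03 × 0.04 × 0.168 = 0.0002016
Normalizing constant = 0.0064216.
P(East | evidence) = 0.001512 / 0.0064216 ≈ 0.2355.

0.2355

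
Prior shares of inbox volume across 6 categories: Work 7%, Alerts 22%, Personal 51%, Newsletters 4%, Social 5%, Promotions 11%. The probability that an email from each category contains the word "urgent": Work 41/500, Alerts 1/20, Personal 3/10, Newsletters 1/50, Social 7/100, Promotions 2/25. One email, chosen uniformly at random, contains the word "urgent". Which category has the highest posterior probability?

Personal

Prior × likelihood for each hypothesis:
  Work: 0.07 × 0.082 = 0.00574
  Alerts: 0.22 × 0.05 = 0.011
  Personal: 0.51 × 0.3 = 0.153
  Newsletters: 0.04 × 0.02 = 0.0008
  Social: 0.05 × 0.07 = 0.0035
  Promotions: 0.11 × 0.08 = 0.0088
Sum = 0.18284.
Largest term belongs to Personal, so Personal is most probable.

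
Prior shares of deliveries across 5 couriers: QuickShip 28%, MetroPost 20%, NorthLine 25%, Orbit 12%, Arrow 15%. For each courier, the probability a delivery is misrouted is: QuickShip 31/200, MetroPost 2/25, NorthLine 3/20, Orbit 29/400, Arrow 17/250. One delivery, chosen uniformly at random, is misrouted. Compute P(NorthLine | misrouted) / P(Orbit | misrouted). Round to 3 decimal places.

4.310

Prior × likelihood for each hypothesis:
  QuickShip: 0.28 × 0.155 = 0.0434
  MetroPost: 0.2 × 0.08 = 0.016
  NorthLine: 0.25 × 0.15 = 0.0375
  Orbit: 0.12 × 0.0725 = 0.0087
  Arrow: 0.15 × 0.068 = 0.0102
Normalizing constant = 0.1158.
The ratio is 0.0375 / 0.0087 (the normalizer cancels) = 4.310.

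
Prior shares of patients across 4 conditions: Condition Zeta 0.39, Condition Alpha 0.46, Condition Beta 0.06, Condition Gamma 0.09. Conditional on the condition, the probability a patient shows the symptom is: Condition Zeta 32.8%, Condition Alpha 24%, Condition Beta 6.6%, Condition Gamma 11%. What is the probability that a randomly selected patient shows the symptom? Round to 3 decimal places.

0.252

By Bayes' rule, posterior ∝ prior × likelihood:
  Condition Zeta: 0.39 × 0.328 = 0.12792
  Condition Alpha: 0.46 × 0.24 = 0.1104
  Condition Beta: 0.06 × 0.066 = 0.00396
  Condition Gamma: 0.09 × 0.11 = 0.0099
P(symptomatic) = 0.12792 + 0.1104 + 0.00396 + 0.0099 = 0.25218 → 0.252.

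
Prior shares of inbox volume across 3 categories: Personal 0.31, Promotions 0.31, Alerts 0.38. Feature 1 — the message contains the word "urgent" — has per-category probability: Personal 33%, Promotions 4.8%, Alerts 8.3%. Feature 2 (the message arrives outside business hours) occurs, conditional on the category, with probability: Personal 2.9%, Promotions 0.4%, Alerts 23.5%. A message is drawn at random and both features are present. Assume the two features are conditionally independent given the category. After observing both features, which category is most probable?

Alerts

Prior × likelihood for each hypothesis:
  Personal: 0.31 × 0.33 × 0.029 = 0.0029667
  Promotions: 0.31 × 0.048 × 0.004 = 0.00005952
  Alerts: 0.38 × 0.083 × 0.235 = 0.0074119
Sum = 0.01043812.
Largest term belongs to Alerts, so Alerts is most probable.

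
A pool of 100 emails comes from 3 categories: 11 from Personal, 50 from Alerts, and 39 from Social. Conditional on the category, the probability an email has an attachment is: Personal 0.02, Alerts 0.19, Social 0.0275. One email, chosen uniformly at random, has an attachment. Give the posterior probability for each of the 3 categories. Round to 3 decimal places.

Prior × likelihood for each hypothesis:
  Personal: 0.11 × 0.02 = 0.0022
  Alerts: 0.5 × 0.19 = 0.095
  Social: 0.39 × 0.0275 = 0.010725
Normalizing constant = 0.107925.
P(Personal | attachment) = 0.0022/0.107925 ≈ 0.020
P(Alerts | attachment) = 0.095/0.107925 ≈ 0.880
P(Social | attachment) = 0.010725/0.107925 ≈ 0.099
(Check: 0.020+0.880+0.099 = 0.999.)

Personal 0.020, Alerts 0.880, Social 0.099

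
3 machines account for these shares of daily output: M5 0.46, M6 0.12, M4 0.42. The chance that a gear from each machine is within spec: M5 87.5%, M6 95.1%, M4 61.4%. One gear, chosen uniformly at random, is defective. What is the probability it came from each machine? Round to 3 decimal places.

M5 0.255, M6 0.026, M4 0.719

Taking complements, P(defective | each) = M5 0.125, M6 0.049, M4 0.386.
Unnormalized posteriors (prior × likelihood):
  M5: 0.46 × 0.125 = 0.0575
  M6: 0.12 × 0.049 = 0.00588
  M4: 0.42 × 0.386 = 0.16212
Total = 0.2255.
P(M5 | defective) = 0.0575/0.2255 ≈ 0.255
P(M6 | defective) = 0.00588/0.2255 ≈ 0.026
P(M4 | defective) = 0.16212/0.2255 ≈ 0.719
(Check: 0.255+0.026+0.719 = 1.000.)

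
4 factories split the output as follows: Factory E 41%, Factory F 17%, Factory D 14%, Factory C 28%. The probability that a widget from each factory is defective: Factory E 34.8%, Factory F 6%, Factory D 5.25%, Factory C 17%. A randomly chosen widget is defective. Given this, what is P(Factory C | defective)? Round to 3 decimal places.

Unnormalized posteriors (prior × likelihood):
  Factory E: 0.41 × 0.348 = 0.14268
  Factory F: 0.17 × 0.06 = 0.0102
  Factory D: 0.14 × 0.0525 = 0.00735
  Factory C: 0.28 × 0.17 = 0.0476
Total = 0.20783.
P(Factory C | evidence) = 0.0476 / 0.20783 ≈ 0.229.

0.229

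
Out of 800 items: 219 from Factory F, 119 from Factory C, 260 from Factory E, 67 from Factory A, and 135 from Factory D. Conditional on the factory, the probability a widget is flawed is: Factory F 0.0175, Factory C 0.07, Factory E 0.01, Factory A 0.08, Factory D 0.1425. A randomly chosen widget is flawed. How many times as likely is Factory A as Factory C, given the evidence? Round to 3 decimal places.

0.643

Unnormalized posteriors (prior × likelihood):
  Factory F: 0.27375 × 0.0175 = 0.004790625
  Factory C: 0.14875 × 0.07 = 0.0104125
  Factory E: 0.325 × 0.01 = 0.00325
  Factory A: 0.08375 × 0.08 = 0.0067
  Factory D: 0.16875 × 0.1425 = 0.024046875
Normalizing constant = 0.0492.
The ratio is 0.0067 / 0.0104125 (the normalizer cancels) = 0.643.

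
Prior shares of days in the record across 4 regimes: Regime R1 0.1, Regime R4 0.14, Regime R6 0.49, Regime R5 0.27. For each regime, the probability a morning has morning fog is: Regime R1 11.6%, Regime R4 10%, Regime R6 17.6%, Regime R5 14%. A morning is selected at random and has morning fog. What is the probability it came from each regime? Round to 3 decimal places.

Regime R1 0.078, Regime R4 0.094, Regime R6 0.576, Regime R5 0.253

Compute prior × likelihood for every hypothesis:
  Regime R1: 0.1 × 0.116 = 0.0116
  Regime R4: 0.14 × 0.1 = 0.014
  Regime R6: 0.49 × 0.176 = 0.08624
  Regime R5: 0.27 × 0.14 = 0.0378
Sum = 0.14964.
P(Regime R1 | fog) = 0.0116/0.14964 ≈ 0.078
P(Regime R4 | fog) = 0.014/0.14964 ≈ 0.094
P(Regime R6 | fog) = 0.08624/0.14964 ≈ 0.576
P(Regime R5 | fog) = 0.0378/0.14964 ≈ 0.253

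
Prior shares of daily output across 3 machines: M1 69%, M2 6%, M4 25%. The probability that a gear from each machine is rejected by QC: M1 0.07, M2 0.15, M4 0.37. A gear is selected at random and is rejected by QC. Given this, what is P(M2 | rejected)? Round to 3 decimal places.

Unnormalized posteriors (prior × likelihood):
  M1: 0.69 × 0.07 = 0.0483
  M2: 0.06 × 0.15 = 0.009
  M4: 0.25 × 0.37 = 0.0925
Total = 0.1498.
P(M2 | evidence) = 0.009 / 0.1498 ≈ 0.060.

0.060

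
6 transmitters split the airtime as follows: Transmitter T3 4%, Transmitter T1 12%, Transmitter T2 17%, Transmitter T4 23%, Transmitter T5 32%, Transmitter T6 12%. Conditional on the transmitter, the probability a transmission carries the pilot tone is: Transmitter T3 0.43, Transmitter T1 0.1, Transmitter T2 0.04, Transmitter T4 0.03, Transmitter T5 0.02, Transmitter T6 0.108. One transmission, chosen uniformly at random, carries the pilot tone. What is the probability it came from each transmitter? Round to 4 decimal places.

Compute prior × likelihood for every hypothesis:
  Transmitter T3: 0.04 × 0.43 = 0.0172
  Transmitter T1: 0.12 × 0.1 = 0.012
  Transmitter T2: 0.17 × 0.04 = 0.0068
  Transmitter T4: 0.23 × 0.03 = 0.0069
  Transmitter T5: 0.32 × 0.02 = 0.0064
  Transmitter T6: 0.12 × 0.108 = 0.01296
Sum = 0.06226.
P(Transmitter T3 | pilot) = 0.0172/0.06226 ≈ 0.2763
P(Transmitter T1 | pilot) = 0.012/0.06226 ≈ 0.1927
P(Transmitter T2 | pilot) = 0.0068/0.06226 ≈ 0.1092
P(Transmitter T4 | pilot) = 0.0069/0.06226 ≈ 0.1108
P(Transmitter T5 | pilot) = 0.0064/0.06226 ≈ 0.1028
P(Transmitter T6 | pilot) = 0.01296/0.06226 ≈ 0.2082

Transmitter T3 0.2763, Transmitter T1 0.1927, Transmitter T2 0.1092, Transmitter T4 0.1108, Transmitter T5 0.1028, Transmitter T6 0.2082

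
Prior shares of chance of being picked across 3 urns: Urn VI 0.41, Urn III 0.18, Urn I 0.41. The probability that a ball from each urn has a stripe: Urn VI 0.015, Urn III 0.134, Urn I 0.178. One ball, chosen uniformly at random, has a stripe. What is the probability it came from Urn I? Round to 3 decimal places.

Prior × likelihood for each hypothesis:
  Urn VI: 0.41 × 0.015 = 0.00615
  Urn III: 0.18 × 0.134 = 0.02412
  Urn I: 0.41 × 0.178 = 0.07298
Normalizing constant = 0.10325.
P(Urn I | evidence) = 0.07298 / 0.10325 ≈ 0.707.

0.707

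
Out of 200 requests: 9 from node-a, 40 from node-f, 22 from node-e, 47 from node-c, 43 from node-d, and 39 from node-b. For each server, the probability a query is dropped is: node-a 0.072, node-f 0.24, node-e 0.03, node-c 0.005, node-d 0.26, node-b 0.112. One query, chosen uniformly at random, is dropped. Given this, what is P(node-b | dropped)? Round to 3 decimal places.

0.164

Unnormalized posteriors (prior × likelihood):
  node-a: 0.045 × 0.072 = 0.00324
  node-f: 0.2 × 0.24 = 0.048
  node-e: 0.11 × 0.03 = 0.0033
  node-c: 0.235 × 0.005 = 0.001175
  node-d: 0.215 × 0.26 = 0.0559
  node-b: 0.195 × 0.112 = 0.02184
Total = 0.133455.
P(node-b | evidence) = 0.02184 / 0.133455 ≈ 0.164.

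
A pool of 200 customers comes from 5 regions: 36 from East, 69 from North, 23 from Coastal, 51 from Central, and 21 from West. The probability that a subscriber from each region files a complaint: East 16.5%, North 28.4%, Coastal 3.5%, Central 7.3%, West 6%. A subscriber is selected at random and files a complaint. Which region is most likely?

By Bayes' rule, posterior ∝ prior × likelihood:
  East: 0.18 × 0.165 = 0.0297
  North: 0.345 × 0.284 = 0.09798
  Coastal: 0.115 × 0.035 = 0.004025
  Central: 0.255 × 0.073 = 0.018615
  West: 0.105 × 0.06 = 0.0063
Normalizing constant = 0.15662.
Largest term belongs to North, so North is most probable.

North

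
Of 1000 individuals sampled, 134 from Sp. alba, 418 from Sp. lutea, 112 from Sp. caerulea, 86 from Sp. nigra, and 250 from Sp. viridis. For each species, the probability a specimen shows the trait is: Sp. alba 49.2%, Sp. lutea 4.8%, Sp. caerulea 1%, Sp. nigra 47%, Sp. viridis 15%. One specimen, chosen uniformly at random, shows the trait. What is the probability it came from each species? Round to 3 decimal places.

Unnormalized posteriors (prior × likelihood):
  Sp. alba: 0.134 × 0.492 = 0.065928
  Sp. lutea: 0.418 × 0.048 = 0.020064
  Sp. caerulea: 0.112 × 0.01 = 0.00112
  Sp. nigra: 0.086 × 0.47 = 0.04042
  Sp. viridis: 0.25 × 0.15 = 0.0375
Total = 0.165032.
P(Sp. alba | trait) = 0.065928/0.165032 ≈ 0.399
P(Sp. lutea | trait) = 0.020064/0.165032 ≈ 0.122
P(Sp. caerulea | trait) = 0.00112/0.165032 ≈ 0.007
P(Sp. nigra | trait) = 0.04042/0.165032 ≈ 0.245
P(Sp. viridis | trait) = 0.0375/0.165032 ≈ 0.227

Sp. alba 0.399, Sp. lutea 0.122, Sp. caerulea 0.007, Sp. nigra 0.245, Sp. viridis 0.227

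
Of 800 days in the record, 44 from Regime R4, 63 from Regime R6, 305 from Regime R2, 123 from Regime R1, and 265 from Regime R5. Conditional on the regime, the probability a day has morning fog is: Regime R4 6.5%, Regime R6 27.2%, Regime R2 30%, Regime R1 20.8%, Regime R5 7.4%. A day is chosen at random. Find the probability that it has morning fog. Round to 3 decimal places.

0.196

Prior × likelihood for each hypothesis:
  Regime R4: 0.055 × 0.065 = 0.003575
  Regime R6: 0.07875 × 0.272 = 0.02142
  Regime R2: 0.38125 × 0.3 = 0.114375
  Regime R1: 0.15375 × 0.208 = 0.03198
  Regime R5: 0.33125 × 0.074 = 0.0245125
P(fog) = 0.003575 + 0.02142 + 0.114375 + 0.03198 + 0.0245125 = 0.1958625 → 0.196.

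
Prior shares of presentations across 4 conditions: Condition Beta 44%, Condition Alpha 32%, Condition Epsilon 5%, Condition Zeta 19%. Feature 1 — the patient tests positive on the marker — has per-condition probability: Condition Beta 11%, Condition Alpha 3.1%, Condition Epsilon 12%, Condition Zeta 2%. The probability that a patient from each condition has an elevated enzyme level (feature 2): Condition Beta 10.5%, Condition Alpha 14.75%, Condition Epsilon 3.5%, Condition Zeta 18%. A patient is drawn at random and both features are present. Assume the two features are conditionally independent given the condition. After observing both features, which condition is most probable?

Unnormalized posteriors (prior × likelihood):
  Condition Beta: 0.44 × 0.11 × 0.105 = 0.005082
  Condition Alpha: 0.32 × 0.031 × 0.1475 = 0.0014632
  Condition Epsilon: 0.05 × 0.12 × 0.035 = 0.00021
  Condition Zeta: 0.19 × 0.02 × 0.18 = 0.000684
Sum = 0.0074392.
Largest term belongs to Condition Beta, so Condition Beta is most probable.

Condition Beta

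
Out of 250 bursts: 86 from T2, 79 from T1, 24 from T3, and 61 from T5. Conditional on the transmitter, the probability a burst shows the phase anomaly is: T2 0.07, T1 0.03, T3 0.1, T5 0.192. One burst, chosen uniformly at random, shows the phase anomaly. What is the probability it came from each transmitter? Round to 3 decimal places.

Compute prior × likelihood for every hypothesis:
  T2: 0.344 × 0.07 = 0.02408
  T1: 0.316 × 0.03 = 0.00948
  T3: 0.096 × 0.1 = 0.0096
  T5: 0.244 × 0.192 = 0.046848
Normalizing constant = 0.090008.
P(T2 | anomaly) = 0.02408/0.090008 ≈ 0.268
P(T1 | anomaly) = 0.00948/0.090008 ≈ 0.105
P(T3 | anomaly) = 0.0096/0.090008 ≈ 0.107
P(T5 | anomaly) = 0.046848/0.090008 ≈ 0.520

T2 0.268, T1 0.105, T3 0.107, T5 0.520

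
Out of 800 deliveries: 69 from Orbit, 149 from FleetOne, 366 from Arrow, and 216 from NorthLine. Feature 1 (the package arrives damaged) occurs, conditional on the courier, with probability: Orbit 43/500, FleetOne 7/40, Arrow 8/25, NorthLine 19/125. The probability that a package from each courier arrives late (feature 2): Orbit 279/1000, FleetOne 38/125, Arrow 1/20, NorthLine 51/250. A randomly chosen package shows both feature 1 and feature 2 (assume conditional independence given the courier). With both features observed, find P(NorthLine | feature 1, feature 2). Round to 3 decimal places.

Compute prior × likelihood for every hypothesis:
  Orbit: 0.08625 × 0.086 × 0.279 = 0.0020694825
  FleetOne: 0.18625 × 0.175 × 0.304 = 0.0099085
  Arrow: 0.4575 × 0.32 × 0.05 = 0.00732
  NorthLine: 0.27 × 0.152 × 0.204 = 0.00837216
Total = 0.0276701425.
P(NorthLine | evidence) = 0.00837216 / 0.0276701425 ≈ 0.303.

0.303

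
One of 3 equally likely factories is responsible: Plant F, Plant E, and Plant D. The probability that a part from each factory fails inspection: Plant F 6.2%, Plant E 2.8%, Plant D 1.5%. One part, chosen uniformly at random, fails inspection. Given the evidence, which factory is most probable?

Since the prior is uniform, the posterior is proportional to the likelihood:
  Plant F: 0.062
  Plant E: 0.028
  Plant D: 0.015
Total = 0.105.
Largest term belongs to Plant F, so Plant F is most probable.

Plant F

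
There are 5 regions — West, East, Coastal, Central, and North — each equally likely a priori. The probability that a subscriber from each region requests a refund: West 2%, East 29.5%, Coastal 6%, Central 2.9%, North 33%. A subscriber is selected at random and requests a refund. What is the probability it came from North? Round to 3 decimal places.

0.450

Since the prior is uniform, the posterior is proportional to the likelihood:
  West: 0.02
  East: 0.295
  Coastal: 0.06
  Central: 0.029
  North: 0.33
Sum = 0.734.
P(North | evidence) = 0.33 / 0.734 ≈ 0.450.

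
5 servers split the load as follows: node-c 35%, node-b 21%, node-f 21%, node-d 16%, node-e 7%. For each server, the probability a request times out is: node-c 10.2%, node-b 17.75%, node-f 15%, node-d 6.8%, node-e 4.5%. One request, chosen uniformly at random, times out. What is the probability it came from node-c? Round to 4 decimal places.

Unnormalized posteriors (prior × likelihood):
  node-c: 0.35 × 0.102 = 0.0357
  node-b: 0.21 × 0.1775 = 0.037275
  node-f: 0.21 × 0.15 = 0.0315
  node-d: 0.16 × 0.068 = 0.01088
  node-e: 0.07 × 0.045 = 0.00315
Total = 0.118505.
P(node-c | evidence) = 0.0357 / 0.118505 ≈ 0.3013.

0.3013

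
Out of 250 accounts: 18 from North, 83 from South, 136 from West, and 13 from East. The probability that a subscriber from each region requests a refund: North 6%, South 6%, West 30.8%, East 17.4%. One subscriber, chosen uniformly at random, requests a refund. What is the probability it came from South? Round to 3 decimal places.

Compute prior × likelihood for every hypothesis:
  North: 0.072 × 0.06 = 0.00432
  South: 0.332 × 0.06 = 0.01992
  West: 0.544 × 0.308 = 0.167552
  East: 0.052 × 0.174 = 0.009048
Sum = 0.20084.
P(South | evidence) = 0.01992 / 0.20084 ≈ 0.099.

0.099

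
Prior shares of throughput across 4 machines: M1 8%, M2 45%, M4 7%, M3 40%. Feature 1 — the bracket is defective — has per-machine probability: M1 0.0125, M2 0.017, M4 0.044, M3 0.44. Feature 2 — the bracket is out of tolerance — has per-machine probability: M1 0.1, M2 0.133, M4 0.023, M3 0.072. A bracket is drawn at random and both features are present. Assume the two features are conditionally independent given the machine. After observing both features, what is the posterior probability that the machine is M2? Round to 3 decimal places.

0.073

Unnormalized posteriors (prior × likelihood):
  M1: 0.08 × 0.0125 × 0.1 = 0.0001
  M2: 0.45 × 0.017 × 0.133 = 0.00101745
  M4: 0.07 × 0.044 × 0.023 = 0.00007084
  M3: 0.4 × 0.44 × 0.072 = 0.012672
Sum = 0.01386029.
P(M2 | evidence) = 0.00101745 / 0.01386029 ≈ 0.073.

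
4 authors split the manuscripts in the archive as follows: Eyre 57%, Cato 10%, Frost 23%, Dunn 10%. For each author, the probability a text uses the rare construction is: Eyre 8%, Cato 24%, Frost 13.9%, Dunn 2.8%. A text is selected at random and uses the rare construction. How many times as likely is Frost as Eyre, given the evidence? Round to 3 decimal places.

Compute prior × likelihood for every hypothesis:
  Eyre: 0.57 × 0.08 = 0.0456
  Cato: 0.1 × 0.24 = 0.024
  Frost: 0.23 × 0.139 = 0.03197
  Dunn: 0.1 × 0.028 = 0.0028
Normalizing constant = 0.10437.
The ratio is 0.03197 / 0.0456 (the normalizer cancels) = 0.701.

0.701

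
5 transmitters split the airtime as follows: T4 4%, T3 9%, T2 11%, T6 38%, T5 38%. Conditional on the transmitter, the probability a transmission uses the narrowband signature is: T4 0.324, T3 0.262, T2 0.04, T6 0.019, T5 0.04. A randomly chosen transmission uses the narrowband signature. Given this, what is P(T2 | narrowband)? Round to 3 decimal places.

Unnormalized posteriors (prior × likelihood):
  T4: 0.04 × 0.324 = 0.01296
  T3: 0.09 × 0.262 = 0.02358
  T2: 0.11 × 0.04 = 0.0044
  T6: 0.38 × 0.019 = 0.00722
  T5: 0.38 × 0.04 = 0.0152
Sum = 0.06336.
P(T2 | evidence) = 0.0044 / 0.06336 ≈ 0.069.

0.069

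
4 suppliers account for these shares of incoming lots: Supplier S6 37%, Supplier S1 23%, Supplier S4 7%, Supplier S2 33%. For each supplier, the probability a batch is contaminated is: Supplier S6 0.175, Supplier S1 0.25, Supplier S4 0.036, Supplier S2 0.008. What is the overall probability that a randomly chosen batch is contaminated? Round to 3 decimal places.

0.127

Prior × likelihood for each hypothesis:
  Supplier S6: 0.37 × 0.175 = 0.06475
  Supplier S1: 0.23 × 0.25 = 0.0575
  Supplier S4: 0.07 × 0.036 = 0.00252
  Supplier S2: 0.33 × 0.008 = 0.00264
P(contaminated) = 0.06475 + 0.0575 + 0.00252 + 0.00264 = 0.12741 → 0.127.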